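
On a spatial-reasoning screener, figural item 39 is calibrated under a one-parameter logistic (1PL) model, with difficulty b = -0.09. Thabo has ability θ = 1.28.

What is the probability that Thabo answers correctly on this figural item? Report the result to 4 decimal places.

P(θ) = 1 / (1 + exp(−(θ − b)))
Exponent: (1.28 − (-0.09)) = 1.3700
1/(1 + e^{-1.3700}) = 0.7974
P = 0.7974

0.7974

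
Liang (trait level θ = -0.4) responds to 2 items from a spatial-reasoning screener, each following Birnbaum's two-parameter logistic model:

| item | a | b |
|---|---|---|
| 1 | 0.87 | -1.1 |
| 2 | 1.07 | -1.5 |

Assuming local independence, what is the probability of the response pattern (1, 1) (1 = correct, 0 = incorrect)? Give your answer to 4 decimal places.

P(θ) = 1 / (1 + exp(−a(θ − b)))
P_1 = 1/(1+e^{-0.6090}) = 0.6477
P_2 = 1/(1+e^{-1.1770}) = 0.7644
L = P_1 × P_2 = 0.6477 × 0.7644 = 0.49512

0.4951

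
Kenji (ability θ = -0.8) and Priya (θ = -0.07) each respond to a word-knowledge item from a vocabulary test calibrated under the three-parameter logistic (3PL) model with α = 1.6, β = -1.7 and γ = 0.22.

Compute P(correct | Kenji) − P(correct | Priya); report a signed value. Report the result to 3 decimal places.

P(θ) = γ + (1 − γ) · 1 / (1 + exp(−α(θ − β)))
P(Kenji) = 0.8506  [exponent 1.4400]
P(Priya) = 0.9465  [exponent 2.6080]
Difference = 0.8506 − 0.9465 = -0.0959

-0.096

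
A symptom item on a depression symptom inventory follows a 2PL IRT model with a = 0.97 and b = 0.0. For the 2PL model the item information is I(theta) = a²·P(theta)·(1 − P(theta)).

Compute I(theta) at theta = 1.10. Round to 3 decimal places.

P = 1/(1+e^{-1.0670}) = 0.7440
P(1−P) = 0.7440 × 0.2560 = 0.1905
I = a² × P(1−P) = 0.97² × 0.1905 = 0.17920

0.179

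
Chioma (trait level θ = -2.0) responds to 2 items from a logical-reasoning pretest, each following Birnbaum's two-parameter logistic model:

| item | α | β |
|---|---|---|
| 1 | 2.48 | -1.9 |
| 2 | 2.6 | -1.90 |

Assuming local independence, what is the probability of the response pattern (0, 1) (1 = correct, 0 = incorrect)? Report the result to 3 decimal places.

0.245

P(θ) = 1 / (1 + exp(−α(θ − β)))
P_1 = 1/(1+e^{0.2480}) = 0.4383
P_2 = 1/(1+e^{0.2600}) = 0.4354
L = (1−P_1) × P_2 = 0.5617 × 0.4354 = 0.24454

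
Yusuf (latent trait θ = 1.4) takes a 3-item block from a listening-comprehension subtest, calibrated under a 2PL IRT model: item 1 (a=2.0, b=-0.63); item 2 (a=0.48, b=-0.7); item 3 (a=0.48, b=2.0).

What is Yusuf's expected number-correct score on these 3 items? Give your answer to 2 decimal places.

P(θ) = 1 / (1 + exp(−a(θ − b)))
P_1 = 1/(1+e^{-4.0600}) = 0.9830
P_2 = 1/(1+e^{-1.0080}) = 0.7326
P_3 = 1/(1+e^{0.2880}) = 0.4285
E[score] = 0.9830 + 0.7326 + 0.4285 = 2.1442

2.14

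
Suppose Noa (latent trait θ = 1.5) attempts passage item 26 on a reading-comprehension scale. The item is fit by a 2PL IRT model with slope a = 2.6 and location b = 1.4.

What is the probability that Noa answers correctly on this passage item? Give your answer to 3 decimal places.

0.565

P(θ) = 1 / (1 + exp(−a(θ − b)))
Exponent: 2.6 × (1.5 − 1.4) = 0.2600
1/(1 + e^{-0.2600}) = 0.5646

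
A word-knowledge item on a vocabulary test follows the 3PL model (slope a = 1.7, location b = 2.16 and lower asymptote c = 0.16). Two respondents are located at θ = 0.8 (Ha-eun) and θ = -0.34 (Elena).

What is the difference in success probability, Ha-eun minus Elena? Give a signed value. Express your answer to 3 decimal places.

0.064

P(θ) = c + (1 − c) · 1 / (1 + exp(−a(θ − b)))
P(Ha-eun) = 0.2357  [exponent -2.3120]
P(Elena) = 0.1718  [exponent -4.2500]
Difference = 0.2357 − 0.1718 = 0.0639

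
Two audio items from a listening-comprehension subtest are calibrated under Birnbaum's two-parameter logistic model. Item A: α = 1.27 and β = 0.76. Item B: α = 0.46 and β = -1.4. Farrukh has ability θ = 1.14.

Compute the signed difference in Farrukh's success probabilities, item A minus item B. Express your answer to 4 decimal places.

-0.1445

P(θ) = 1 / (1 + exp(−α(θ − β)))
P_A = 0.6184
P_B = 0.7629
P_A − P_B = -0.1445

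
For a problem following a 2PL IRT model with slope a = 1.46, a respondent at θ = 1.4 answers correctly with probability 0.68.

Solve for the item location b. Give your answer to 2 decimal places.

P(θ) = 1 / (1 + exp(−a(θ − b)))
logit(0.68) = ln(0.68/0.32) = 0.7538
b = θ − logit/(a) = 1.4 − 0.7538/1.4600 = 0.8837

0.88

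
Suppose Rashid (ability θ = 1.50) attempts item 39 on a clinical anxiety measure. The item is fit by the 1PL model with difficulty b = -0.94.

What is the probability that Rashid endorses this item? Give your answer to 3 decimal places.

0.920

P(θ) = 1 / (1 + exp(−(θ − b)))
Exponent: (1.50 − (-0.94)) = 2.4400
1/(1 + e^{-2.4400}) = 0.9198
P = 0.9198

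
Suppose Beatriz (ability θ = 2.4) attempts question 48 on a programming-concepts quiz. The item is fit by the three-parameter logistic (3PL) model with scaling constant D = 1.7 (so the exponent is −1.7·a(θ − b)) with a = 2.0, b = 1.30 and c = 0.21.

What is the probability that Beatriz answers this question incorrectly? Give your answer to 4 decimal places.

0.0183

P(θ) = c + (1 − c) · 1 / (1 + exp(−D·a(θ − b)))
Exponent: 1.7 × 2.0 × (2.4 − 1.30) = 3.7400
1/(1 + e^{-3.7400}) = 0.9768
P = 0.21 + 0.79 × 0.9768 = 0.9817
P(incorrect) = 1 − 0.9817 = 0.0183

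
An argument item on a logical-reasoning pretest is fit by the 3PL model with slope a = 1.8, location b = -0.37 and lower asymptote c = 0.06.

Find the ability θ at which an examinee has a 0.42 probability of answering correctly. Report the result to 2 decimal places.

-0.63

P(θ) = c + (1 − c) · 1 / (1 + exp(−a(θ − b)))
Remove guessing floor: (0.42 − 0.06)/(1 − 0.06) = 0.3830
logit = ln(0.3830/0.6170) = -0.4769
θ = b + logit/(a) = -0.37 + (-0.4769)/1.8000 = -0.6350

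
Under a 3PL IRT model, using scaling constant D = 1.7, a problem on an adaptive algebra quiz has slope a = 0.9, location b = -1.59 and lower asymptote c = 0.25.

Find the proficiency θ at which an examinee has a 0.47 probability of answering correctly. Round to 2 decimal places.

-2.16

P(θ) = c + (1 − c) · 1 / (1 + exp(−D·a(θ − b)))
Remove guessing floor: (0.47 − 0.25)/(1 − 0.25) = 0.2933
logit = ln(0.2933/0.7067) = -0.8792
θ = b + logit/(1.7·a) = -1.59 + (-0.8792)/1.5300 = -2.1647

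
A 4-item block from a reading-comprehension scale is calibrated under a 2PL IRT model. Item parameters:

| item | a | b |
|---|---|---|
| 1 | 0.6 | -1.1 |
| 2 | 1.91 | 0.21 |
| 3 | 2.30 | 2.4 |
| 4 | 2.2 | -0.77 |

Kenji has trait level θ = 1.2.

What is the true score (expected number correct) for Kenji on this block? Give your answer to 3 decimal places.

P(θ) = 1 / (1 + exp(−a(θ − b)))
P_1 = 1/(1+e^{-1.3800}) = 0.7990
P_2 = 1/(1+e^{-1.8909}) = 0.8689
P_3 = 1/(1+e^{2.7600}) = 0.0595
P_4 = 1/(1+e^{-4.3340}) = 0.9871
E[score] = 0.7990 + 0.8689 + 0.0595 + 0.9871 = 2.7144

2.714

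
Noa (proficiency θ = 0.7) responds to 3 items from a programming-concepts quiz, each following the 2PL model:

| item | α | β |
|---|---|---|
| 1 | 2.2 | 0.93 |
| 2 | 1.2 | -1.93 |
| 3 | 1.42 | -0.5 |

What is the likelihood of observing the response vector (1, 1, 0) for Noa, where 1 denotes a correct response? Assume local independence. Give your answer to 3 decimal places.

0.056

P(θ) = 1 / (1 + exp(−α(θ − β)))
P_1 = 1/(1+e^{0.5060}) = 0.3761
P_2 = 1/(1+e^{-3.1560}) = 0.9591
P_3 = 1/(1+e^{-1.7040}) = 0.8461
L = P_1 × P_2 × (1−P_3) = 0.3761 × 0.9591 × 0.1539 = 0.05554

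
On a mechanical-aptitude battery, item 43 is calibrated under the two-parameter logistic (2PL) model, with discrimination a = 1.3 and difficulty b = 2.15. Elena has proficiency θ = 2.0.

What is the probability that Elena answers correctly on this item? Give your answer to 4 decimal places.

0.4514

P(θ) = 1 / (1 + exp(−a(θ − b)))
Exponent: 1.3 × (2.0 − 2.15) = -0.1950
1/(1 + e^{0.1950}) = 0.4514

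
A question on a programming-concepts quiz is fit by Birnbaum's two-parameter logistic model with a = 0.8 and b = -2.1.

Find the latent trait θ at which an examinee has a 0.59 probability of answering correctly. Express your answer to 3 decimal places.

P(θ) = 1 / (1 + exp(−a(θ − b)))
logit = ln(0.5900/0.4100) = 0.3640
θ = b + logit/(a) = -2.1 + 0.3640/0.8000 = -1.6450

-1.645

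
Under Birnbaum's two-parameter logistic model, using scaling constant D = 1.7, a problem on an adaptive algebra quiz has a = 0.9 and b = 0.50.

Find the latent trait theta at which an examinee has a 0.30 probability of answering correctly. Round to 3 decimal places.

P(theta) = 1 / (1 + exp(−D·a(theta − b)))
logit = ln(0.3000/0.7000) = -0.8473
theta = b + logit/(1.7·a) = 0.50 + (-0.8473)/1.5300 = -0.0538

-0.054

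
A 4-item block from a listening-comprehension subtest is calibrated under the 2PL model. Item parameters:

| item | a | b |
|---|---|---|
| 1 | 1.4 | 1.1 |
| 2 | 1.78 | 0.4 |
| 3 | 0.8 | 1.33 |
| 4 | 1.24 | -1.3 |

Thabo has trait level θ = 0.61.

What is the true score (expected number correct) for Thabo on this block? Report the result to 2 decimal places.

P(θ) = 1 / (1 + exp(−a(θ − b)))
P_1 = 1/(1+e^{0.6860}) = 0.3349
P_2 = 1/(1+e^{-0.3738}) = 0.5924
P_3 = 1/(1+e^{0.5760}) = 0.3599
P_4 = 1/(1+e^{-2.3684}) = 0.9144
E[score] = 0.3349 + 0.5924 + 0.3599 + 0.9144 = 2.2015

2.20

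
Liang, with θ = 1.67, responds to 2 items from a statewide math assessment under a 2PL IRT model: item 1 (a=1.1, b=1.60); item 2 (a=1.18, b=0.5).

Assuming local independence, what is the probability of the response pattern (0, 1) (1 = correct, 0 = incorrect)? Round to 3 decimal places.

0.384

P(θ) = 1 / (1 + exp(−a(θ − b)))
P_1 = 1/(1+e^{-0.0770}) = 0.5192
P_2 = 1/(1+e^{-1.3806}) = 0.7991
L = (1−P_1) × P_2 = 0.4808 × 0.7991 = 0.38417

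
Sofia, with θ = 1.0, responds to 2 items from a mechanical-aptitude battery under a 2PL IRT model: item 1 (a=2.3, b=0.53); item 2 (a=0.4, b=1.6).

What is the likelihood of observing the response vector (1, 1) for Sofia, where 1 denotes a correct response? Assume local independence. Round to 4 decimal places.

0.3288

P(θ) = 1 / (1 + exp(−a(θ − b)))
P_1 = 1/(1+e^{-1.0810}) = 0.7467
P_2 = 1/(1+e^{0.2400}) = 0.4403
L = P_1 × P_2 = 0.7467 × 0.4403 = 0.32875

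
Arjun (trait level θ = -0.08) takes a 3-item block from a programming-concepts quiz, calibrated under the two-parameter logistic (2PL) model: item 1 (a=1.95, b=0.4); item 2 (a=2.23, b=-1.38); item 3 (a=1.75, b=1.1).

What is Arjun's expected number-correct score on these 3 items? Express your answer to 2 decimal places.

1.34

P(θ) = 1 / (1 + exp(−a(θ − b)))
P_1 = 1/(1+e^{0.9360}) = 0.2817
P_2 = 1/(1+e^{-2.8990}) = 0.9478
P_3 = 1/(1+e^{2.0650}) = 0.1125
E[score] = 0.2817 + 0.9478 + 0.1125 = 1.3421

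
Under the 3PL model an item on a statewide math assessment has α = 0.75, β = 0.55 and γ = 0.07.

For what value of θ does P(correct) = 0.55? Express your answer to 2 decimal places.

P(θ) = γ + (1 − γ) · 1 / (1 + exp(−α(θ − β)))
Remove guessing floor: (0.55 − 0.07)/(1 − 0.07) = 0.5161
logit = ln(0.5161/0.4839) = 0.0645
θ = β + logit/(α) = 0.55 + 0.0645/0.7500 = 0.6361

0.64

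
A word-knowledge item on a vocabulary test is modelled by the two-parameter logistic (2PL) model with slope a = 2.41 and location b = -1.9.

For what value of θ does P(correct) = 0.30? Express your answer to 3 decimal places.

P(θ) = 1 / (1 + exp(−a(θ − b)))
logit = ln(0.3000/0.7000) = -0.8473
θ = b + logit/(a) = -1.9 + (-0.8473)/2.4100 = -2.2516

-2.252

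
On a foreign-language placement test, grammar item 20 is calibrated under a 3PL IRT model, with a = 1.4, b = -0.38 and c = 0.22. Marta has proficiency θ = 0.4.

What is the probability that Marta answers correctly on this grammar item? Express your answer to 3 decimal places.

P(θ) = c + (1 − c) · 1 / (1 + exp(−a(θ − b)))
Exponent: 1.4 × (0.4 − (-0.38)) = 1.0920
1/(1 + e^{-1.0920}) = 0.7488
P = 0.22 + 0.78 × 0.7488 = 0.8040

0.804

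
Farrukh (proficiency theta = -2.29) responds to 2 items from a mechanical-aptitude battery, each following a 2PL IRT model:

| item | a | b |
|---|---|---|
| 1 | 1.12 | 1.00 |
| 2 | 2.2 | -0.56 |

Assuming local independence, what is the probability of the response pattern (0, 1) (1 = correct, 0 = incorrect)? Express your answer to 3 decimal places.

0.021

P(theta) = 1 / (1 + exp(−a(theta − b)))
P_1 = 1/(1+e^{3.6848}) = 0.0245
P_2 = 1/(1+e^{3.8060}) = 0.0218
L = (1−P_1) × P_2 = 0.9755 × 0.0218 = 0.02122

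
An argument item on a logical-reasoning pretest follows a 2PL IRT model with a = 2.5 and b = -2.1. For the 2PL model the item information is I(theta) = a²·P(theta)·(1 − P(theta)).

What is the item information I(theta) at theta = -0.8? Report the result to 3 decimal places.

0.225

P = 1/(1+e^{-3.2500}) = 0.9627
P(1−P) = 0.9627 × 0.0373 = 0.0359
I = a² × P(1−P) = 2.5² × 0.0359 = 0.22458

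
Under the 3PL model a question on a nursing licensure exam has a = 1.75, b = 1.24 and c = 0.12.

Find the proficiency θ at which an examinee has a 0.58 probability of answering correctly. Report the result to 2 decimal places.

P(θ) = c + (1 − c) · 1 / (1 + exp(−a(θ − b)))
Remove guessing floor: (0.58 − 0.12)/(1 − 0.12) = 0.5227
logit = ln(0.5227/0.4773) = 0.0910
θ = b + logit/(a) = 1.24 + 0.0910/1.7500 = 1.2920

1.29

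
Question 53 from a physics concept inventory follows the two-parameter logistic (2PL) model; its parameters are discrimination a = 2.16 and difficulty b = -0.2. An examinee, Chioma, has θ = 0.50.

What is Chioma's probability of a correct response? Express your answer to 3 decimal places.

P(θ) = 1 / (1 + exp(−a(θ − b)))
Exponent: 2.16 × (0.50 − (-0.2)) = 1.5120
1/(1 + e^{-1.5120}) = 0.8194

0.819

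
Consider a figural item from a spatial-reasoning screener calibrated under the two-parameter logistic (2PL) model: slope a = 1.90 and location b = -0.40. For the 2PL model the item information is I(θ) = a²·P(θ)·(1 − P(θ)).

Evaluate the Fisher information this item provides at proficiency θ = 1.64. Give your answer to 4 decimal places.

P = 1/(1+e^{-3.8760}) = 0.9797
P(1−P) = 0.9797 × 0.0203 = 0.0199
I = a² × P(1−P) = 1.90² × 0.0199 = 0.07184

0.0718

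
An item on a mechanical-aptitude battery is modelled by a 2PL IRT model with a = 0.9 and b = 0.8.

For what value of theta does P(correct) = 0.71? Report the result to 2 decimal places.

1.79

P(theta) = 1 / (1 + exp(−a(theta − b)))
logit = ln(0.7100/0.2900) = 0.8954
theta = b + logit/(a) = 0.8 + 0.8954/0.9000 = 1.7949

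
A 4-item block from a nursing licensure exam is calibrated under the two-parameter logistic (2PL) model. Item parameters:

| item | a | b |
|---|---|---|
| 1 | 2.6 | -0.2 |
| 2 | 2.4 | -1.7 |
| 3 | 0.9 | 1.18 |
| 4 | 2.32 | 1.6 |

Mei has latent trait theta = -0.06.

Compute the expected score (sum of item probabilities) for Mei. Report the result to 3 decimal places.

P(theta) = 1 / (1 + exp(−a(theta − b)))
P_1 = 1/(1+e^{-0.3640}) = 0.5900
P_2 = 1/(1+e^{-3.9360}) = 0.9808
P_3 = 1/(1+e^{1.1160}) = 0.2468
P_4 = 1/(1+e^{3.8512}) = 0.0208
E[score] = 0.5900 + 0.9808 + 0.2468 + 0.0208 = 1.8384

1.838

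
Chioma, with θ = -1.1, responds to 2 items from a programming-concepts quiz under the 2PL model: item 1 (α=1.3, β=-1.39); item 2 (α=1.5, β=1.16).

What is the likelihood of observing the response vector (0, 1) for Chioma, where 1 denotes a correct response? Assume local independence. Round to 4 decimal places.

0.0133

P(θ) = 1 / (1 + exp(−α(θ − β)))
P_1 = 1/(1+e^{-0.3770}) = 0.5931
P_2 = 1/(1+e^{3.3900}) = 0.0326
L = (1−P_1) × P_2 = 0.4069 × 0.0326 = 0.01327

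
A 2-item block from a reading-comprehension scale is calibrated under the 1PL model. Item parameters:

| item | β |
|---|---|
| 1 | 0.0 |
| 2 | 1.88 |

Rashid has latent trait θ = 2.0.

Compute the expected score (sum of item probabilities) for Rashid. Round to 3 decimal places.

P(θ) = 1 / (1 + exp(−(θ − β)))
P_1 = 1/(1+e^{-2.0000}) = 0.8808
P_2 = 1/(1+e^{-0.1200}) = 0.5300
E[score] = 0.8808 + 0.5300 = 1.4108

1.411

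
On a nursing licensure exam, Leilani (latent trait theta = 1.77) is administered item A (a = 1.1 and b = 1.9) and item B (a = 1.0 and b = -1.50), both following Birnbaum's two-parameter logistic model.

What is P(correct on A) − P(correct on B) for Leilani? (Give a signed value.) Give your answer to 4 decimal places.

P(theta) = 1 / (1 + exp(−a(theta − b)))
P_A = 0.4643
P_B = 0.9634
P_A − P_B = -0.4991

-0.4991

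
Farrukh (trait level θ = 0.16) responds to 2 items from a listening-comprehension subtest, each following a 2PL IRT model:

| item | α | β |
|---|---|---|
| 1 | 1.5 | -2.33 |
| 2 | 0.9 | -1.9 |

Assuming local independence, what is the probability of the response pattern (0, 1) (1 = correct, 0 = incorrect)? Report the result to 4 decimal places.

P(θ) = 1 / (1 + exp(−α(θ − β)))
P_1 = 1/(1+e^{-3.7350}) = 0.9767
P_2 = 1/(1+e^{-1.8540}) = 0.8646
L = (1−P_1) × P_2 = 0.0233 × 0.8646 = 0.02016

0.0202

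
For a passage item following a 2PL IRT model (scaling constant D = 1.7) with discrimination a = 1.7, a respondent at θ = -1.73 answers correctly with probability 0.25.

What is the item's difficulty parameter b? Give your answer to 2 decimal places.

P(θ) = 1 / (1 + exp(−D·a(θ − b)))
logit(0.25) = ln(0.25/0.75) = -1.0986
b = θ − logit/(1.7·a) = -1.73 − (-1.0986)/2.8900 = -1.3499

-1.35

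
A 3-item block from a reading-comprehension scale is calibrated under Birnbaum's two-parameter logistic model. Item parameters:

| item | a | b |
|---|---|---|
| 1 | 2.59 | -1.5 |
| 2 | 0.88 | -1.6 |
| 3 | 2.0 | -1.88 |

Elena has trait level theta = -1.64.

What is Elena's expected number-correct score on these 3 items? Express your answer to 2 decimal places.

P(theta) = 1 / (1 + exp(−a(theta − b)))
P_1 = 1/(1+e^{0.3626}) = 0.4103
P_2 = 1/(1+e^{0.0352}) = 0.4912
P_3 = 1/(1+e^{-0.4800}) = 0.6177
E[score] = 0.4103 + 0.4912 + 0.6177 = 1.5193

1.52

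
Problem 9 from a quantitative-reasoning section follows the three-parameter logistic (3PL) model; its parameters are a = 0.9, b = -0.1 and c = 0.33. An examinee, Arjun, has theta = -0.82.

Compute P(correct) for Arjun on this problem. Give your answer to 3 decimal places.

P(theta) = c + (1 − c) · 1 / (1 + exp(−a(theta − b)))
Exponent: 0.9 × (-0.82 − (-0.1)) = -0.6480
1/(1 + e^{0.6480}) = 0.3434
P = 0.33 + 0.67 × 0.3434 = 0.5601

0.560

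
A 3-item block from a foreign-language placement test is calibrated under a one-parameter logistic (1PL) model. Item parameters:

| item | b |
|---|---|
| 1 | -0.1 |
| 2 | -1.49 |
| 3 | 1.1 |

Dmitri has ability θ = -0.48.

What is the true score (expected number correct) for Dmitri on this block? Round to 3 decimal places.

1.310

P(θ) = 1 / (1 + exp(−(θ − b)))
P_1 = 1/(1+e^{0.3800}) = 0.4061
P_2 = 1/(1+e^{-1.0100}) = 0.7330
P_3 = 1/(1+e^{1.5800}) = 0.1708
E[score] = 0.4061 + 0.7330 + 0.1708 = 1.3099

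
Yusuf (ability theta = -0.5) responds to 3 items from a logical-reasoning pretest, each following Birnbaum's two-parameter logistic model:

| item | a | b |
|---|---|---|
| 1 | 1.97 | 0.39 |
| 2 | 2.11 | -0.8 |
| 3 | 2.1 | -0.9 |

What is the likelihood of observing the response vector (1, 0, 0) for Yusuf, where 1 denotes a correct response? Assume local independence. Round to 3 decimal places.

0.015

P(theta) = 1 / (1 + exp(−a(theta − b)))
P_1 = 1/(1+e^{1.7533}) = 0.1476
P_2 = 1/(1+e^{-0.6330}) = 0.6532
P_3 = 1/(1+e^{-0.8400}) = 0.6985
L = P_1 × (1−P_2) × (1−P_3) = 0.1476 × 0.3468 × 0.3015 = 0.01544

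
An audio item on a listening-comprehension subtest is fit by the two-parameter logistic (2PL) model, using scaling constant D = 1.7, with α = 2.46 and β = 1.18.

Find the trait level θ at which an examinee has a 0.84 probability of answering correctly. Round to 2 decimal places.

1.58

P(θ) = 1 / (1 + exp(−D·α(θ − β)))
logit = ln(0.8400/0.1600) = 1.6582
θ = β + logit/(1.7·α) = 1.18 + 1.6582/4.1820 = 1.5765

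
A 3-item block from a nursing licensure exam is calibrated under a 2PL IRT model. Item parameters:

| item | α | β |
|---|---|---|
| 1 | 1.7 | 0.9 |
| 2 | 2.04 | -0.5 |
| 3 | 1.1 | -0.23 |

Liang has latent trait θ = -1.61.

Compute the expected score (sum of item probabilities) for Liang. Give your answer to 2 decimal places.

0.29

P(θ) = 1 / (1 + exp(−α(θ − β)))
P_1 = 1/(1+e^{4.2670}) = 0.0138
P_2 = 1/(1+e^{2.2644}) = 0.0941
P_3 = 1/(1+e^{1.5180}) = 0.1798
E[score] = 0.0138 + 0.0941 + 0.1798 = 0.2877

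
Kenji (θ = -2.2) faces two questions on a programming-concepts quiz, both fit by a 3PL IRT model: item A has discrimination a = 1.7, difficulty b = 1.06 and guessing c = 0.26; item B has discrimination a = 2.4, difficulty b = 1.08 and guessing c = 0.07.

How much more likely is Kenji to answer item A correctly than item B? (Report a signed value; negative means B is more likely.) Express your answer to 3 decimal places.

0.193

P(θ) = c + (1 − c) · 1 / (1 + exp(−a(θ − b)))
P_A = 0.2629
P_B = 0.0704
P_A − P_B = 0.1925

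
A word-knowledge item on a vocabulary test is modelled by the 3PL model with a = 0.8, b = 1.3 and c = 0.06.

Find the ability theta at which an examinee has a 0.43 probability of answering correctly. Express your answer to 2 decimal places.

0.76

P(theta) = c + (1 − c) · 1 / (1 + exp(−a(theta − b)))
Remove guessing floor: (0.43 − 0.06)/(1 − 0.06) = 0.3936
logit = ln(0.3936/0.6064) = -0.4321
theta = b + logit/(a) = 1.3 + (-0.4321)/0.8000 = 0.7598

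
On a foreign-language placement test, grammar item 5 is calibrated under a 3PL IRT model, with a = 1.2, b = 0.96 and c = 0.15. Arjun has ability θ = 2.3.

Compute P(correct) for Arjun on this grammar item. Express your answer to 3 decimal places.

P(θ) = c + (1 − c) · 1 / (1 + exp(−a(θ − b)))
Exponent: 1.2 × (2.3 − 0.96) = 1.6080
1/(1 + e^{-1.6080}) = 0.8331
P = 0.15 + 0.85 × 0.8331 = 0.8582

0.858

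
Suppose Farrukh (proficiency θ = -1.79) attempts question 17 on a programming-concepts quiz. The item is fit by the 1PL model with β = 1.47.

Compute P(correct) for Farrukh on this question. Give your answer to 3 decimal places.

P(θ) = 1 / (1 + exp(−(θ − β)))
Exponent: (-1.79 − 1.47) = -3.2600
1/(1 + e^{3.2600}) = 0.0370
P = 0.0370

0.037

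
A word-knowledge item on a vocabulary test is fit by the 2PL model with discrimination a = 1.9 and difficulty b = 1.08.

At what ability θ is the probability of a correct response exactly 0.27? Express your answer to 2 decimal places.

0.56

P(θ) = 1 / (1 + exp(−a(θ − b)))
logit = ln(0.2700/0.7300) = -0.9946
θ = b + logit/(a) = 1.08 + (-0.9946)/1.9000 = 0.5565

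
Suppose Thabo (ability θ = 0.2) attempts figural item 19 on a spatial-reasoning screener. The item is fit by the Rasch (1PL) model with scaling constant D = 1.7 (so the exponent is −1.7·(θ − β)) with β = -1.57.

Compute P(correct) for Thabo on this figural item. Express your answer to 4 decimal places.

0.9530

P(θ) = 1 / (1 + exp(−D·(θ − β)))
Exponent: 1.7 × (0.2 − (-1.57)) = 3.0090
1/(1 + e^{-3.0090}) = 0.9530
P = 0.9530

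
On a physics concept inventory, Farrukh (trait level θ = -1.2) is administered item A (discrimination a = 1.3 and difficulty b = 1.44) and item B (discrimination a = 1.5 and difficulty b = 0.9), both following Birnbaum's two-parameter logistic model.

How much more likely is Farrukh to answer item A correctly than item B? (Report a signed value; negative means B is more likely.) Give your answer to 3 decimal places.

P(θ) = 1 / (1 + exp(−a(θ − b)))
P_A = 0.0313
P_B = 0.0411
P_A − P_B = -0.0098

-0.010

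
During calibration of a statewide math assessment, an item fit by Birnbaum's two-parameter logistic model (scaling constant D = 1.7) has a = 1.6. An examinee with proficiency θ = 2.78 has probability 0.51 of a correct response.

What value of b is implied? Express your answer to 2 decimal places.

2.77

P(θ) = 1 / (1 + exp(−D·a(θ − b)))
logit(0.51) = ln(0.51/0.49) = 0.0400
b = θ − logit/(1.7·a) = 2.78 − 0.0400/2.7200 = 2.7653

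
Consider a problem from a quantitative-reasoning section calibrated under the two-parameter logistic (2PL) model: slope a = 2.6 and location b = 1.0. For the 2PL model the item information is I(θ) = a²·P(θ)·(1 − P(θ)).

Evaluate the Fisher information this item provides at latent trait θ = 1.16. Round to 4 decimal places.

1.6189

P = 1/(1+e^{-0.4160}) = 0.6025
P(1−P) = 0.6025 × 0.3975 = 0.2395
I = a² × P(1−P) = 2.6² × 0.2395 = 1.61894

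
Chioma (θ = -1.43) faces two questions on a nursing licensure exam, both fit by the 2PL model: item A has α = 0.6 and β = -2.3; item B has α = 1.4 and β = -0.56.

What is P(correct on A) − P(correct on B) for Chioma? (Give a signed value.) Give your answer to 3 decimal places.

P(θ) = 1 / (1 + exp(−α(θ − β)))
P_A = 0.6276
P_B = 0.2283
P_A − P_B = 0.3993

0.399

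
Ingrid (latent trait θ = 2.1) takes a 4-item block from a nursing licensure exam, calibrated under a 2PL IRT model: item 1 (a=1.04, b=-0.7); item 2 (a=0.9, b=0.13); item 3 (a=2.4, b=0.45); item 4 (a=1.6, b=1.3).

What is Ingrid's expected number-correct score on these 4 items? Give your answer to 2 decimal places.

3.57

P(θ) = 1 / (1 + exp(−a(θ − b)))
P_1 = 1/(1+e^{-2.9120}) = 0.9484
P_2 = 1/(1+e^{-1.7730}) = 0.8548
P_3 = 1/(1+e^{-3.9600}) = 0.9813
P_4 = 1/(1+e^{-1.2800}) = 0.7824
E[score] = 0.9484 + 0.8548 + 0.9813 + 0.7824 = 3.5670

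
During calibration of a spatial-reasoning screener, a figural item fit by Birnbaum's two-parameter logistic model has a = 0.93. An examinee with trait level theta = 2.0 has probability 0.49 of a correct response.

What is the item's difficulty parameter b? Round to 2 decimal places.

P(theta) = 1 / (1 + exp(−a(theta − b)))
logit(0.49) = ln(0.49/0.51) = -0.0400
b = theta − logit/(a) = 2.0 − (-0.0400)/0.9300 = 2.0430

2.04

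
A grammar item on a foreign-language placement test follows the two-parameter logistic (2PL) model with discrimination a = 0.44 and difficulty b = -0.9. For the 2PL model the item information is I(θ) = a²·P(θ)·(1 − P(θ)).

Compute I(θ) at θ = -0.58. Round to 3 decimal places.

P = 1/(1+e^{-0.1408}) = 0.5351
P(1−P) = 0.5351 × 0.4649 = 0.2488
I = a² × P(1−P) = 0.44² × 0.2488 = 0.04816

0.048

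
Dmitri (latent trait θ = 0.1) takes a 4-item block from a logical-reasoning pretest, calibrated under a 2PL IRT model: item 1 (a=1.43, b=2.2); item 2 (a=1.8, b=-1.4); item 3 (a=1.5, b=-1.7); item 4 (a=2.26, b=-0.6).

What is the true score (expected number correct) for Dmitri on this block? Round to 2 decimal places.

2.75

P(θ) = 1 / (1 + exp(−a(θ − b)))
P_1 = 1/(1+e^{3.0030}) = 0.0473
P_2 = 1/(1+e^{-2.7000}) = 0.9370
P_3 = 1/(1+e^{-2.7000}) = 0.9370
P_4 = 1/(1+e^{-1.5820}) = 0.8295
E[score] = 0.0473 + 0.9370 + 0.9370 + 0.8295 = 2.7508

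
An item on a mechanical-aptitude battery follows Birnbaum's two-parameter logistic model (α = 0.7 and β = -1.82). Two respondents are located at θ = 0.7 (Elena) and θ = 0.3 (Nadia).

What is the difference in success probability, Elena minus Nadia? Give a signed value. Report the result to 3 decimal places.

P(θ) = 1 / (1 + exp(−α(θ − β)))
P(Elena) = 0.8537  [exponent 1.7640]
P(Nadia) = 0.8152  [exponent 1.4840]
Difference = 0.8537 − 0.8152 = 0.0385

0.039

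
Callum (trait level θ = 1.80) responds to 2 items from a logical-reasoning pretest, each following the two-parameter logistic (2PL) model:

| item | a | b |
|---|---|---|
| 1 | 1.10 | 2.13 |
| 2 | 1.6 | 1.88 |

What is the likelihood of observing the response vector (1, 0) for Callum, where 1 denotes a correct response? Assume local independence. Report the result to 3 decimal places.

0.218

P(θ) = 1 / (1 + exp(−a(θ − b)))
P_1 = 1/(1+e^{0.3630}) = 0.4102
P_2 = 1/(1+e^{0.1280}) = 0.4680
L = P_1 × (1−P_2) = 0.4102 × 0.5320 = 0.21823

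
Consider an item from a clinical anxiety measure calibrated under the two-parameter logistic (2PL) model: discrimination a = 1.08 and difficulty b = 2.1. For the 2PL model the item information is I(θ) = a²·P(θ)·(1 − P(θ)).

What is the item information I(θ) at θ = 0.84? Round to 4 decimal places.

0.1895

P = 1/(1+e^{1.3608}) = 0.2041
P(1−P) = 0.2041 × 0.7959 = 0.1624
I = a² × P(1−P) = 1.08² × 0.1624 = 0.18948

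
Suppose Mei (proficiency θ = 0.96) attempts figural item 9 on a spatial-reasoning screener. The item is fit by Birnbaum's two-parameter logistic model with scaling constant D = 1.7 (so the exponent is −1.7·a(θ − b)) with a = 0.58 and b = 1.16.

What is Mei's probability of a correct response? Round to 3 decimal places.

0.451

P(θ) = 1 / (1 + exp(−D·a(θ − b)))
Exponent: 1.7 × 0.58 × (0.96 − 1.16) = -0.1972
1/(1 + e^{0.1972}) = 0.4509
P = 0.4509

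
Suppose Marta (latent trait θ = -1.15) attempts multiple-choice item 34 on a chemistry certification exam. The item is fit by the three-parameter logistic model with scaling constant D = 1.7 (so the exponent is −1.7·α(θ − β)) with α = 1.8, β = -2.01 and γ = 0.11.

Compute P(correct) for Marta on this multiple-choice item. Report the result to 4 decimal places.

P(θ) = γ + (1 − γ) · 1 / (1 + exp(−D·α(θ − β)))
Exponent: 1.7 × 1.8 × (-1.15 − (-2.01)) = 2.6316
1/(1 + e^{-2.6316}) = 0.9329
P = 0.11 + 0.89 × 0.9329 = 0.9403

0.9403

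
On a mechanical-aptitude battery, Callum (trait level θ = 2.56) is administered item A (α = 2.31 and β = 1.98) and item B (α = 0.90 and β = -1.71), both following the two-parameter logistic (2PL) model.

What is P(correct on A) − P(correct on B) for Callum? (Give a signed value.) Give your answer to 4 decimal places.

P(θ) = 1 / (1 + exp(−α(θ − β)))
P_A = 0.7925
P_B = 0.9790
P_A − P_B = -0.1866

-0.1866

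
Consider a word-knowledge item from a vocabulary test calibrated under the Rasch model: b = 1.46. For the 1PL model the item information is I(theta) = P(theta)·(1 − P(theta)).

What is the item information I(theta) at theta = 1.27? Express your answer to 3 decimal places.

0.248

P = 1/(1+e^{0.1900}) = 0.4526
P(1−P) = 0.4526 × 0.5474 = 0.2478
I = P(1−P) = 0.24776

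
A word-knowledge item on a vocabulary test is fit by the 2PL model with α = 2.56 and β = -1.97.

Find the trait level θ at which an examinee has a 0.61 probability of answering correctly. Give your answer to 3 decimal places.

-1.795

P(θ) = 1 / (1 + exp(−α(θ − β)))
logit = ln(0.6100/0.3900) = 0.4473
θ = β + logit/(α) = -1.97 + 0.4473/2.5600 = -1.7953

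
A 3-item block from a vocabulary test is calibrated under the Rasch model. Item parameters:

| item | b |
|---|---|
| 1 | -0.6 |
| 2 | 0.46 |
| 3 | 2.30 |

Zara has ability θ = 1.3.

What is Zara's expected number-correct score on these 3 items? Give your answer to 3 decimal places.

1.837

P(θ) = 1 / (1 + exp(−(θ − b)))
P_1 = 1/(1+e^{-1.9000}) = 0.8699
P_2 = 1/(1+e^{-0.8400}) = 0.6985
P_3 = 1/(1+e^{1.0000}) = 0.2689
E[score] = 0.8699 + 0.6985 + 0.2689 = 1.8373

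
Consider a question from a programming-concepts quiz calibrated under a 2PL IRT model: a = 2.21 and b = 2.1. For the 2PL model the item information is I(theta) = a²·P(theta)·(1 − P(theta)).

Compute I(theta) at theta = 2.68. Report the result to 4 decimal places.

P = 1/(1+e^{-1.2818}) = 0.7828
P(1−P) = 0.7828 × 0.2172 = 0.1700
I = a² × P(1−P) = 2.21² × 0.1700 = 0.83054

0.8305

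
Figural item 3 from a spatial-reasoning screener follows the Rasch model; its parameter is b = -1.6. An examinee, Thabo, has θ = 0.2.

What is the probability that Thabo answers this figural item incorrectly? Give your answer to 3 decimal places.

P(θ) = 1 / (1 + exp(−(θ − b)))
Exponent: (0.2 − (-1.6)) = 1.8000
1/(1 + e^{-1.8000}) = 0.8581
P = 0.8581
P(incorrect) = 1 − 0.8581 = 0.1419

0.142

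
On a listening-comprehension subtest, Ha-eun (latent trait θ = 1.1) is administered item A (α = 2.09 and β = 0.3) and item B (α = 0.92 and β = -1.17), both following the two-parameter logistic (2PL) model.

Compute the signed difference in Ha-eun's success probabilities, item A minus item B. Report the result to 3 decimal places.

-0.048

P(θ) = 1 / (1 + exp(−α(θ − β)))
P_A = 0.8418
P_B = 0.8898
P_A − P_B = -0.0479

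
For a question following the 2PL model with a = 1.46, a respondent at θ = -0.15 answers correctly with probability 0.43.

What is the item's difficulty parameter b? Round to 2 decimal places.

P(θ) = 1 / (1 + exp(−a(θ − b)))
logit(0.43) = ln(0.43/0.57) = -0.2819
b = θ − logit/(a) = -0.15 − (-0.2819)/1.4600 = 0.0430

0.04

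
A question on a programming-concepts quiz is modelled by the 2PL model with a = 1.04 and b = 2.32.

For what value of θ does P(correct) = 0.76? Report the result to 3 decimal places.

P(θ) = 1 / (1 + exp(−a(θ − b)))
logit = ln(0.7600/0.2400) = 1.1527
θ = b + logit/(a) = 2.32 + 1.1527/1.0400 = 3.4283

3.428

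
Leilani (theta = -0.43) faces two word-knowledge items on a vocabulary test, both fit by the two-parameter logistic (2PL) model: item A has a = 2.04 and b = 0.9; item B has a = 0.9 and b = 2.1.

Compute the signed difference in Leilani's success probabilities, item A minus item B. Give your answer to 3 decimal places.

P(theta) = 1 / (1 + exp(−a(theta − b)))
P_A = 0.0622
P_B = 0.0930
P_A − P_B = -0.0308

-0.031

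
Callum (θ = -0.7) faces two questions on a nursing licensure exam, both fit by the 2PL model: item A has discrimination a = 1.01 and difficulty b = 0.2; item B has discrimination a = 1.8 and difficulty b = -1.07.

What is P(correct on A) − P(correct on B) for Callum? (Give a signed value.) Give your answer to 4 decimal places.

-0.3734

P(θ) = 1 / (1 + exp(−a(θ − b)))
P_A = 0.2872
P_B = 0.6606
P_A − P_B = -0.3734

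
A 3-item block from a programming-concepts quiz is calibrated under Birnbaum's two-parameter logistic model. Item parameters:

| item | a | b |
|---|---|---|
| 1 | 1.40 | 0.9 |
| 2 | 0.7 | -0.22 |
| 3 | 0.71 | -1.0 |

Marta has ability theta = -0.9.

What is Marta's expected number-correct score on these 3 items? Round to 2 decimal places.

P(theta) = 1 / (1 + exp(−a(theta − b)))
P_1 = 1/(1+e^{2.5200}) = 0.0745
P_2 = 1/(1+e^{0.4760}) = 0.3832
P_3 = 1/(1+e^{-0.0710}) = 0.5177
E[score] = 0.0745 + 0.3832 + 0.5177 = 0.9754

0.98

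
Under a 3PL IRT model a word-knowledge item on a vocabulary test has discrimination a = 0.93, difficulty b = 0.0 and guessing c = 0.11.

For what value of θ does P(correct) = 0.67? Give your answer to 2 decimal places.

0.57

P(θ) = c + (1 − c) · 1 / (1 + exp(−a(θ − b)))
Remove guessing floor: (0.67 − 0.11)/(1 − 0.11) = 0.6292
logit = ln(0.6292/0.3708) = 0.5288
θ = b + logit/(a) = 0.0 + 0.5288/0.9300 = 0.5686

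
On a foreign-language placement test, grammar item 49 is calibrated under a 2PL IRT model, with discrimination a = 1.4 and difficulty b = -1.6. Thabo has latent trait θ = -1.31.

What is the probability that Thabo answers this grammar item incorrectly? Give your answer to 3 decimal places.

P(θ) = 1 / (1 + exp(−a(θ − b)))
Exponent: 1.4 × (-1.31 − (-1.6)) = 0.4060
1/(1 + e^{-0.4060}) = 0.6001
P(incorrect) = 1 − 0.6001 = 0.3999

0.400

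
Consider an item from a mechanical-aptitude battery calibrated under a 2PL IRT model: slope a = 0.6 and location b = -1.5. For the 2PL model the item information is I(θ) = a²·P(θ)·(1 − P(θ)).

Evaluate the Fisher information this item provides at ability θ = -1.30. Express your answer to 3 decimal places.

0.090

P = 1/(1+e^{-0.1200}) = 0.5300
P(1−P) = 0.5300 × 0.4700 = 0.2491
I = a² × P(1−P) = 0.6² × 0.2491 = 0.08968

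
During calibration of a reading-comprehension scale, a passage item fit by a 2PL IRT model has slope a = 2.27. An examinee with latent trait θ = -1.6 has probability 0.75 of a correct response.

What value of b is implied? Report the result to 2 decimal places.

P(θ) = 1 / (1 + exp(−a(θ − b)))
logit(0.75) = ln(0.75/0.25) = 1.0986
b = θ − logit/(a) = -1.6 − 1.0986/2.2700 = -2.0840

-2.08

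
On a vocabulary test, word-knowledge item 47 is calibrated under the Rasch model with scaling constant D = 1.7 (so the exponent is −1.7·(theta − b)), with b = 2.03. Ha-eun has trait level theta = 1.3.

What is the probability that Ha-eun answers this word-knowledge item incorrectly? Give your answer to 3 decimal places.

P(theta) = 1 / (1 + exp(−D·(theta − b)))
Exponent: 1.7 × (1.3 − 2.03) = -1.2410
1/(1 + e^{1.2410}) = 0.2243
P = 0.2243
P(incorrect) = 1 − 0.2243 = 0.7757

0.776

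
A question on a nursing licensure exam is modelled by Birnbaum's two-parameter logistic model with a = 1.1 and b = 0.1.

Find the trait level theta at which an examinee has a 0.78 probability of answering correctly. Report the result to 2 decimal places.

P(theta) = 1 / (1 + exp(−a(theta − b)))
logit = ln(0.7800/0.2200) = 1.2657
theta = b + logit/(a) = 0.1 + 1.2657/1.1000 = 1.2506

1.25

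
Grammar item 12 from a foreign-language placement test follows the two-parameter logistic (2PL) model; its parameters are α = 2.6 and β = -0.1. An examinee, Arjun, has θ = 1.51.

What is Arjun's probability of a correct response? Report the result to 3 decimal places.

0.985

P(θ) = 1 / (1 + exp(−α(θ − β)))
Exponent: 2.6 × (1.51 − (-0.1)) = 4.1860
1/(1 + e^{-4.1860}) = 0.9850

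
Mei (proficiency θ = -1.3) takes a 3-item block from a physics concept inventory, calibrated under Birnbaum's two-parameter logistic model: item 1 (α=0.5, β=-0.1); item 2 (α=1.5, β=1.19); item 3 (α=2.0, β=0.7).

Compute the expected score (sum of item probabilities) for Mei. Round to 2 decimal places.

0.40

P(θ) = 1 / (1 + exp(−α(θ − β)))
P_1 = 1/(1+e^{0.6000}) = 0.3543
P_2 = 1/(1+e^{3.7350}) = 0.0233
P_3 = 1/(1+e^{4.0000}) = 0.0180
E[score] = 0.3543 + 0.0233 + 0.0180 = 0.3956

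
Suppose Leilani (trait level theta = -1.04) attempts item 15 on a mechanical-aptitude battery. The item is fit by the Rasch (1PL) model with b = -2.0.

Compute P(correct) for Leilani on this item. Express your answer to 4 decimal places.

0.7231

P(theta) = 1 / (1 + exp(−(theta − b)))
Exponent: (-1.04 − (-2.0)) = 0.9600
1/(1 + e^{-0.9600}) = 0.7231
P = 0.7231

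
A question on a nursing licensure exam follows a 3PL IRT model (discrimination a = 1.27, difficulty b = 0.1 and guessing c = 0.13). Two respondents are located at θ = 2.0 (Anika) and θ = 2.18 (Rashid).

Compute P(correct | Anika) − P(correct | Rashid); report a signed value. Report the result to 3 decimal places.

P(θ) = c + (1 − c) · 1 / (1 + exp(−a(θ − b)))
P(Anika) = 0.9285  [exponent 2.4130]
P(Rashid) = 0.9421  [exponent 2.6416]
Difference = 0.9285 − 0.9421 = -0.0136

-0.014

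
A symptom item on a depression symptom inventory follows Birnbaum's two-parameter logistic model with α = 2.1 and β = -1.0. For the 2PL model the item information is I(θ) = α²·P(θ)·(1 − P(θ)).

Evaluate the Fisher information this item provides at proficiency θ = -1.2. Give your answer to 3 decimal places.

P = 1/(1+e^{0.4200}) = 0.3965
P(1−P) = 0.3965 × 0.6035 = 0.2393
I = α² × P(1−P) = 2.1² × 0.2393 = 1.05527

1.055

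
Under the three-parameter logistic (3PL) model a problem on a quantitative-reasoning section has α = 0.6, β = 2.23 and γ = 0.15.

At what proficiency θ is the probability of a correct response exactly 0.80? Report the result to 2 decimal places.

4.19

P(θ) = γ + (1 − γ) · 1 / (1 + exp(−α(θ − β)))
Remove guessing floor: (0.80 − 0.15)/(1 − 0.15) = 0.7647
logit = ln(0.7647/0.2353) = 1.1787
θ = β + logit/(α) = 2.23 + 1.1787/0.6000 = 4.1944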